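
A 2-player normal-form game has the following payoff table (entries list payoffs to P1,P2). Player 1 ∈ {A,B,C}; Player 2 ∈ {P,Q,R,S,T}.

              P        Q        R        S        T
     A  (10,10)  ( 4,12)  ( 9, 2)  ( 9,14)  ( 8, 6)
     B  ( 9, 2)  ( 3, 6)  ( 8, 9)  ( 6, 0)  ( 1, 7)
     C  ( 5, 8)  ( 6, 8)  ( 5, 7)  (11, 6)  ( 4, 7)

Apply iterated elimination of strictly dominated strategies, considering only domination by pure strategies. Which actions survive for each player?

P1 drop B (A beats it: P:10>9 Q:4>3 R:9>8 S:9>6 T:8>1)
P2 drop R (P beats it: A:10>2 C:8>7)
P2 drop T (P beats it: A:10>6 C:8>7)
P1→{A,C} P2→{P,Q,S}

Survivors P1:{A,C} P2:{P,Q,S}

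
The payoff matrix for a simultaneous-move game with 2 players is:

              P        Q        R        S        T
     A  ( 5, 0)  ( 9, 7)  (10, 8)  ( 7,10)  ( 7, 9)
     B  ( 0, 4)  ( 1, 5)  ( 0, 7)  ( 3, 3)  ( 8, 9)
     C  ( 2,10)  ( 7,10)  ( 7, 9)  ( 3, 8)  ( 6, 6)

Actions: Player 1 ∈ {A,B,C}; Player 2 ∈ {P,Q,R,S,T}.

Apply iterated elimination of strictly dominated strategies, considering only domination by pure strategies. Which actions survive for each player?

IESDS → P1:{A,B} P2:{S,T}

P1 drop C (A beats it: P:5>2 Q:9>7 R:10>7 S:7>3 T:7>6)
P2 drop P (Q beats it: A:7>0 B:5>4)
P2 drop Q (R beats it: A:8>7 B:7>5)
P2 drop R (T beats it: A:9>8 B:9>7)
P1→{A,B} P2→{S,T}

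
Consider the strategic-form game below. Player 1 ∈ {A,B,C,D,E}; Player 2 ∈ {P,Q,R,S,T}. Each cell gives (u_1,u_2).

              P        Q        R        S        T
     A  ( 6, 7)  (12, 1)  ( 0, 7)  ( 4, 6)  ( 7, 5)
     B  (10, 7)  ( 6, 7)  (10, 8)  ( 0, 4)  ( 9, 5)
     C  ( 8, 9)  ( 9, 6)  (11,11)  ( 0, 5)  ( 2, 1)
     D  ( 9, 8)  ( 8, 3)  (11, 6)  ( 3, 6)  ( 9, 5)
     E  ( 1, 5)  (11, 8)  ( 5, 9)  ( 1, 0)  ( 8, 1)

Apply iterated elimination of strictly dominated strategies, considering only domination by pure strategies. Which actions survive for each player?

Survivors P1:{B,C,D} P2:{P,R}

P2 drop Q (R beats it: A:7>1 B:8>7 C:11>6 D:6>3 E:9>8)
P1 drop E (D beats it: P:9>1 R:11>5 S:3>1 T:9>8)
P2 drop S (P beats it: A:7>6 B:7>4 C:9>5 D:8>6)
P1 drop A (B beats it: P:10>6 R:10>0 T:9>7)
P2 drop T (P beats it: B:7>5 C:9>1 D:8>5)
P1→{B,C,D} P2→{P,R}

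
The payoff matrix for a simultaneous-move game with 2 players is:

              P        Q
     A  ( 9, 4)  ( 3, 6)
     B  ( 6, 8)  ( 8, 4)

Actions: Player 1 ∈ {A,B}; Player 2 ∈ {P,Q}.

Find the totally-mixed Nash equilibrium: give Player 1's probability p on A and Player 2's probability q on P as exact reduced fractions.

P1 indiff ⇒ q·9+(1-q)·3 = q·6+(1-q)·8 ⇒ q(3) = (1-q)(5) ⇒ q = 5/8
P2 indiff ⇒ p·4+(1-p)·8 = p·6+(1-p)·4 ⇒ p(-2) = (1-p)(-4) ⇒ p = 2/3

P1 mixes 2/3 on A; P2 mixes 5/8 on P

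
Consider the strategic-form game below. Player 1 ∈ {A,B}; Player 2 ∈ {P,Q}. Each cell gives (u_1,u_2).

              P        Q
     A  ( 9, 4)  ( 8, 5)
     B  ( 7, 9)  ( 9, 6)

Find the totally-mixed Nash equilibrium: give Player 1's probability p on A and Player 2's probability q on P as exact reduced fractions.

P1 mixes 3/4 on A; P2 mixes 1/3 on P

P1 indiff ⇒ q·9+(1-q)·8 = q·7+(1-q)·9 ⇒ q(2) = (1-q)(1) ⇒ q = 1/3
P2 indiff ⇒ p·4+(1-p)·9 = p·5+(1-p)·6 ⇒ p(-1) = (1-p)(-3) ⇒ p = 3/4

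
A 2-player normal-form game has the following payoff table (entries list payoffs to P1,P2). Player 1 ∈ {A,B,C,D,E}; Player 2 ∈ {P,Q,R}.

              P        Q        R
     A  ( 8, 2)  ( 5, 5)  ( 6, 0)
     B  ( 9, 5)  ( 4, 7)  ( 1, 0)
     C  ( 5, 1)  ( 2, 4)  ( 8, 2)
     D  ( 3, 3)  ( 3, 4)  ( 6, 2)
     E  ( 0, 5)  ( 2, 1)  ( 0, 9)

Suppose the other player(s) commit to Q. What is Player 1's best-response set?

P1 best: {A}

u_1(A vs Q) = 5
u_1(B vs Q) = 4
u_1(C vs Q) = 2
u_1(D vs Q) = 3
u_1(E vs Q) = 2
max payoff 5 at {A}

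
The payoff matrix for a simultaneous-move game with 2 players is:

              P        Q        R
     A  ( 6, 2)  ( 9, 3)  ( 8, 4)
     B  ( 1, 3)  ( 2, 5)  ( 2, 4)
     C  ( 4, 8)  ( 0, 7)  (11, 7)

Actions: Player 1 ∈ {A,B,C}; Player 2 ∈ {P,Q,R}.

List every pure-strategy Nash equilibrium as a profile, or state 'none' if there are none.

(A,P): not NE [P2→R gives 4>2]
(A,Q): not NE [P2→R gives 4>3]
(A,R): not NE [P1→C gives 11>8]
(B,P): not NE [P1→A gives 6>1; P2→Q gives 5>3]
(B,Q): not NE [P1→A gives 9>2]
(B,R): not NE [P1→C gives 11>2; P2→Q gives 5>4]
(C,P): not NE [P1→A gives 6>4]
(C,Q): not NE [P1→A gives 9>0; P2→P gives 8>7]
(C,R): not NE [P2→P gives 8>7]

PSNE: ∅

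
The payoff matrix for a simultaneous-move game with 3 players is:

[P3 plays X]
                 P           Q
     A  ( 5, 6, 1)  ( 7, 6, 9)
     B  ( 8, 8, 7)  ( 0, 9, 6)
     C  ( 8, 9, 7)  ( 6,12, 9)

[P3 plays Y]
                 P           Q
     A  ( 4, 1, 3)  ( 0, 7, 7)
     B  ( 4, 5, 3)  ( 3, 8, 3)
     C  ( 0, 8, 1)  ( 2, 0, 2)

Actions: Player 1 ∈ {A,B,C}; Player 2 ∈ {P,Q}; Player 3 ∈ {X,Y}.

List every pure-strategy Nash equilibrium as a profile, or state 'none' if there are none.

(A,P,X): not NE [P1→C gives 8>5; P3→Y gives 3>1]
(A,P,Y): not NE [P2→Q gives 7>1]
(A,Q,X): NE
(A,Q,Y): not NE [P1→B gives 3>0; P3→X gives 9>7]
(B,P,X): not NE [P2→Q gives 9>8]
(B,P,Y): not NE [P2→Q gives 8>5; P3→X gives 7>3]
(B,Q,X): not NE [P1→A gives 7>0]
(B,Q,Y): not NE [P3→X gives 6>3]
(C,P,X): not NE [P2→Q gives 12>9]
(C,P,Y): not NE [P1→B gives 4>0; P3→X gives 7>1]
(C,Q,X): not NE [P1→A gives 7>6]
(C,Q,Y): not NE [P1→B gives 3>2; P2→P gives 8>0; P3→X gives 9>2]

PSNE = {(A,Q,X)}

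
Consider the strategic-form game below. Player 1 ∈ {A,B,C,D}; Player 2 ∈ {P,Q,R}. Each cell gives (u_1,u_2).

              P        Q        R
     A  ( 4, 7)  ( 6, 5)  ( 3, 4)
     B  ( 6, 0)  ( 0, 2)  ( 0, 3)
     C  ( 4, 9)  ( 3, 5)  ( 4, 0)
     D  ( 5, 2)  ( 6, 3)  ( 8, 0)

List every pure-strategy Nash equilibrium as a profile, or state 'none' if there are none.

(A,P): not NE [P1→B gives 6>4]
(A,Q): not NE [P2→P gives 7>5]
(A,R): not NE [P1→D gives 8>3; P2→P gives 7>4]
(B,P): not NE [P2→R gives 3>0]
(B,Q): not NE [P1→D gives 6>0; P2→R gives 3>2]
(B,R): not NE [P1→D gives 8>0]
(C,P): not NE [P1→B gives 6>4]
(C,Q): not NE [P1→D gives 6>3; P2→P gives 9>5]
(C,R): not NE [P1→D gives 8>4; P2→P gives 9>0]
(D,P): not NE [P1→B gives 6>5; P2→Q gives 3>2]
(D,Q): NE
(D,R): not NE [P2→Q gives 3>0]

NE set: (D,Q)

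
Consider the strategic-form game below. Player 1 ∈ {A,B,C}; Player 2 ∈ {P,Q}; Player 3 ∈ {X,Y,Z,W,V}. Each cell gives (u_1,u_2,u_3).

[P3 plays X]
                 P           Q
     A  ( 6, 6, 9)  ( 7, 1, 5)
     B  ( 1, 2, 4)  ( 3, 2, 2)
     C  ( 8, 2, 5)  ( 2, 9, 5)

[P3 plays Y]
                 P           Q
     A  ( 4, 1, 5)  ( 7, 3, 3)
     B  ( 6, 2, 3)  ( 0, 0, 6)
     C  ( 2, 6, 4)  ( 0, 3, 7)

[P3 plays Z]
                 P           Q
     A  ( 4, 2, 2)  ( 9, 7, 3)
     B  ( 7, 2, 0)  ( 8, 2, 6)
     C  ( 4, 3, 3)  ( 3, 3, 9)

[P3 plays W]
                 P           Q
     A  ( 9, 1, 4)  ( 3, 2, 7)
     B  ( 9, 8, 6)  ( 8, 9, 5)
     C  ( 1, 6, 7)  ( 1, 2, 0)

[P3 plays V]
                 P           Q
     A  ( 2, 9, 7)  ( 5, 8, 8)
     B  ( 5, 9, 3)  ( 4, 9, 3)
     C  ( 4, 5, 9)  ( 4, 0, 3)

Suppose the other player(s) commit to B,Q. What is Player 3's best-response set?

u_3(X vs B,Q) = 2
u_3(Y vs B,Q) = 6
u_3(Z vs B,Q) = 6
u_3(W vs B,Q) = 5
u_3(V vs B,Q) = 3
max payoff 6 at {Y,Z}

argmax u_3 = {Y,Z}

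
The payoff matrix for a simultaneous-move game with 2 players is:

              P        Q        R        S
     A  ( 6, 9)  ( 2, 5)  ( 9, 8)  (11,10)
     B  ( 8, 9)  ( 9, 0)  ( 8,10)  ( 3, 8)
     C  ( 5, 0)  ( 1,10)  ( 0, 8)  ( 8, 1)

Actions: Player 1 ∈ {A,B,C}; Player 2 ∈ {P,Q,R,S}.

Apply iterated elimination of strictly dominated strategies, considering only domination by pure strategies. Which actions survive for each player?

P1 drop C (A beats it: P:6>5 Q:2>1 R:9>0 S:11>8)
P2 drop Q (P beats it: A:9>5 B:9>0)
P1→{A,B} P2→{P,R,S}

IESDS → P1:{A,B} P2:{P,R,S}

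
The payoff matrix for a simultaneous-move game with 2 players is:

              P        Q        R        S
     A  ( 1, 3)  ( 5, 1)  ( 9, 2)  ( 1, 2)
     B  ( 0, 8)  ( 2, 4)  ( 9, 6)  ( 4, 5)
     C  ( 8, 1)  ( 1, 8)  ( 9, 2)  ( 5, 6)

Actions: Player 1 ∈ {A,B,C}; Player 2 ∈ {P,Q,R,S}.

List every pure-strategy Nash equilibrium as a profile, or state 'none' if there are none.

No pure NE.

(A,P): not NE [P1→C gives 8>1]
(A,Q): not NE [P2→P gives 3>1]
(A,R): not NE [P2→P gives 3>2]
(A,S): not NE [P1→C gives 5>1; P2→P gives 3>2]
(B,P): not NE [P1→C gives 8>0]
(B,Q): not NE [P1→A gives 5>2; P2→P gives 8>4]
(B,R): not NE [P2→P gives 8>6]
(B,S): not NE [P1→C gives 5>4; P2→P gives 8>5]
(C,P): not NE [P2→Q gives 8>1]
(C,Q): not NE [P1→A gives 5>1]
(C,R): not NE [P2→Q gives 8>2]
(C,S): not NE [P2→Q gives 8>6]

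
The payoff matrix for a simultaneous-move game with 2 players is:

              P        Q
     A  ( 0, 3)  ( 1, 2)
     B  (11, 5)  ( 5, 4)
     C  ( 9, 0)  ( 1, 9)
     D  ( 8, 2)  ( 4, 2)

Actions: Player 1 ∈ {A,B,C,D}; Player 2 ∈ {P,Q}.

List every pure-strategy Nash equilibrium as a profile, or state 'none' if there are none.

(A,P): not NE [P1→B gives 11>0]
(A,Q): not NE [P1→B gives 5>1; P2→P gives 3>2]
(B,P): NE
(B,Q): not NE [P2→P gives 5>4]
(C,P): not NE [P1→B gives 11>9; P2→Q gives 9>0]
(C,Q): not NE [P1→B gives 5>1]
(D,P): not NE [P1→B gives 11>8]
(D,Q): not NE [P1→B gives 5>4]

NE set: (B,P)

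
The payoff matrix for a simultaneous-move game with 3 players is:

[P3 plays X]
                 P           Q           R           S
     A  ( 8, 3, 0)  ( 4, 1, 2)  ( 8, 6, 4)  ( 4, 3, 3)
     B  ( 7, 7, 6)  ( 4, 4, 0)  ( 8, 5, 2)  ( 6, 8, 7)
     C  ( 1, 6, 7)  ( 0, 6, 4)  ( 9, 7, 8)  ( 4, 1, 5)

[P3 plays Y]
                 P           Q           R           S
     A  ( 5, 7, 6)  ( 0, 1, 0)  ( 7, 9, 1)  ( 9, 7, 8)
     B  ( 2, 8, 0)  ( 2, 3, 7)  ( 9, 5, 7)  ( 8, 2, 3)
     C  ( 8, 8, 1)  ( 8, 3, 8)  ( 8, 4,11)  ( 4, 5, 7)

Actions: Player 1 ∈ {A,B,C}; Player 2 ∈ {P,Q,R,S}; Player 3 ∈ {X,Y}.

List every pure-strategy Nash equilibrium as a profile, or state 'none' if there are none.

(A,P,X): not NE [P2→R gives 6>3; P3→Y gives 6>0]
(A,P,Y): not NE [P1→C gives 8>5; P2→R gives 9>7]
(A,Q,X): not NE [P2→R gives 6>1]
(A,Q,Y): not NE [P1→C gives 8>0; P2→R gives 9>1; P3→X gives 2>0]
(A,R,X): not NE [P1→C gives 9>8]
(A,R,Y): not NE [P1→B gives 9>7; P3→X gives 4>1]
(A,S,X): not NE [P1→B gives 6>4; P2→R gives 6>3; P3→Y gives 8>3]
(A,S,Y): not NE [P2→R gives 9>7]
(B,P,X): not NE [P1→A gives 8>7; P2→S gives 8>7]
(B,P,Y): not NE [P1→C gives 8>2; P3→X gives 6>0]
(B,Q,X): not NE [P2→S gives 8>4; P3→Y gives 7>0]
(B,Q,Y): not NE [P1→C gives 8>2; P2→P gives 8>3]
(B,R,X): not NE [P1→C gives 9>8; P2→S gives 8>5; P3→Y gives 7>2]
(B,R,Y): not NE [P2→P gives 8>5]
(B,S,X): NE
(B,S,Y): not NE [P1→A gives 9>8; P2→P gives 8>2; P3→X gives 7>3]
(C,P,X): not NE [P1→A gives 8>1; P2→R gives 7>6]
(C,P,Y): not NE [P3→X gives 7>1]
(C,Q,X): not NE [P1→B gives 4>0; P2→R gives 7>6; P3→Y gives 8>4]
(C,Q,Y): not NE [P2→P gives 8>3]
(C,R,X): not NE [P3→Y gives 11>8]
(C,R,Y): not NE [P1→B gives 9>8; P2→P gives 8>4]
(C,S,X): not NE [P1→B gives 6>4; P2→R gives 7>1; P3→Y gives 7>5]
(C,S,Y): not NE [P1→A gives 9>4; P2→P gives 8>5]

NE set: (B,S,X)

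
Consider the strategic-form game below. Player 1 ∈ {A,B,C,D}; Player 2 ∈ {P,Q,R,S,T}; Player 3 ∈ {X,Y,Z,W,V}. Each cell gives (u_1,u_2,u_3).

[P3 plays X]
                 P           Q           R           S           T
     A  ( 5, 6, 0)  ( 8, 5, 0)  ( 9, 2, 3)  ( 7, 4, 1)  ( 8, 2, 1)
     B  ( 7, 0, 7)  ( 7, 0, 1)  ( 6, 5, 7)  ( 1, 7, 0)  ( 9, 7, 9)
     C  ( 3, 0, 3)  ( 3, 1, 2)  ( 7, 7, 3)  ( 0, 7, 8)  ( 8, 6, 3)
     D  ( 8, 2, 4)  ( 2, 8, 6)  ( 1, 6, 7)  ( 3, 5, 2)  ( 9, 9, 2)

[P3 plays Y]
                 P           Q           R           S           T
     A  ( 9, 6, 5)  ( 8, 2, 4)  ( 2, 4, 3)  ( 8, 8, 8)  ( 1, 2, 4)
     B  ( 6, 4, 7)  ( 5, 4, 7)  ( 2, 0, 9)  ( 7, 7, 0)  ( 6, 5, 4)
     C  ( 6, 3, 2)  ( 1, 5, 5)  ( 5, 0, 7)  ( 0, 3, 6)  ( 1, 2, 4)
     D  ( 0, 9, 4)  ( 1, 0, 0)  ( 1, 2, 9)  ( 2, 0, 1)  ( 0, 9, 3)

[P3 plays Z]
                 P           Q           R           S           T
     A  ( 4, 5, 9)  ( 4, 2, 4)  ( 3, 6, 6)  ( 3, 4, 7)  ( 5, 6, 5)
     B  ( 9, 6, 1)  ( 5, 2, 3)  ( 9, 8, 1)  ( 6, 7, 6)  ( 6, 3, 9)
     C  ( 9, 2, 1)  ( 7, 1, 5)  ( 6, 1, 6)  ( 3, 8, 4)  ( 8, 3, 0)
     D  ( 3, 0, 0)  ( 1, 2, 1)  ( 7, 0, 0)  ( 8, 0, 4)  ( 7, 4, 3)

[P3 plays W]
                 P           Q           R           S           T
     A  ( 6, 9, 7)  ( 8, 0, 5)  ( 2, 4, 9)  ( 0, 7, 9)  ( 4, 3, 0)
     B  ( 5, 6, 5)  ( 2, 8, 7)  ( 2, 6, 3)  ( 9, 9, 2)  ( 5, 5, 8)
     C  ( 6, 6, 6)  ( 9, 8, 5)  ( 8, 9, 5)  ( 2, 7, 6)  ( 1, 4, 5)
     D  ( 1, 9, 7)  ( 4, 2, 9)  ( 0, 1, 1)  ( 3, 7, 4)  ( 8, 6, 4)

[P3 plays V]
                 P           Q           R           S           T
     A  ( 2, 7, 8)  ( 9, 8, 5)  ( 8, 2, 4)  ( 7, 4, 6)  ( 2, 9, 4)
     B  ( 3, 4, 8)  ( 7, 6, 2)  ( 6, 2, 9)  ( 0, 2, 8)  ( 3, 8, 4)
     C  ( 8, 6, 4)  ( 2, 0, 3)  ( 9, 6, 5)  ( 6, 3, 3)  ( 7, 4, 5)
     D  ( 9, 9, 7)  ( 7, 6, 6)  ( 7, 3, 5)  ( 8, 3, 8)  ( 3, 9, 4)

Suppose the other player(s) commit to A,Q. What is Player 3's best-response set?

u_3(X vs A,Q) = 0
u_3(Y vs A,Q) = 4
u_3(Z vs A,Q) = 4
u_3(W vs A,Q) = 5
u_3(V vs A,Q) = 5
max payoff 5 at {W,V}

argmax u_3 = {W,V}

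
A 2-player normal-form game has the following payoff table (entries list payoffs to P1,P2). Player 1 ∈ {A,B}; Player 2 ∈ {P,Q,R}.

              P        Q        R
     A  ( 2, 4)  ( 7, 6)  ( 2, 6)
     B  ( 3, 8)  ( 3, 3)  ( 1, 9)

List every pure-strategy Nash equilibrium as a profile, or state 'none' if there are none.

PSNE = {(A,Q), (A,R)}

(A,P): not NE [P1→B gives 3>2; P2→R gives 6>4]
(A,Q): NE
(A,R): NE
(B,P): not NE [P2→R gives 9>8]
(B,Q): not NE [P1→A gives 7>3; P2→R gives 9>3]
(B,R): not NE [P1→A gives 2>1]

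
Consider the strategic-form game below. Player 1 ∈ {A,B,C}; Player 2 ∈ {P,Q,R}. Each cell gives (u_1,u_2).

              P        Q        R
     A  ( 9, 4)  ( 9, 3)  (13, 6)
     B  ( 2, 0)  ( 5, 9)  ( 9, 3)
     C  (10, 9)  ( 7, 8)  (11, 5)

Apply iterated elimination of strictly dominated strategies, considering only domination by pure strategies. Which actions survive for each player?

P1 drop B (A beats it: P:9>2 Q:9>5 R:13>9)
P2 drop Q (P beats it: A:4>3 C:9>8)
P1→{A,C} P2→{P,R}

Remaining: P1:{A,C} P2:{P,R}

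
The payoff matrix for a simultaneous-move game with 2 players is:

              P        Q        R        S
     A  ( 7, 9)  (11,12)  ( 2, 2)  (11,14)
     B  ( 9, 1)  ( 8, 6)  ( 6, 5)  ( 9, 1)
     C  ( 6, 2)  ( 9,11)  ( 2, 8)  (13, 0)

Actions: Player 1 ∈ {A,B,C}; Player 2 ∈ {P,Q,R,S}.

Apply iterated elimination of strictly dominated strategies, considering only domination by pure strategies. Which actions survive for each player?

IESDS → P1:{A,C} P2:{Q,S}

P2 drop P (Q beats it: A:12>9 B:6>1 C:11>2)
P2 drop R (Q beats it: A:12>2 B:6>5 C:11>8)
P1 drop B (A beats it: Q:11>8 S:11>9)
P1→{A,C} P2→{Q,S}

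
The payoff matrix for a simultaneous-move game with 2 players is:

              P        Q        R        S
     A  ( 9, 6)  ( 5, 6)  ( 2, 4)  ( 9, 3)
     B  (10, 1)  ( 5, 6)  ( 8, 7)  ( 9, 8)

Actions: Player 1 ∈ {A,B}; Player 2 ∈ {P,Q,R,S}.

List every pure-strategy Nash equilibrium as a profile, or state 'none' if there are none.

(A,P): not NE [P1→B gives 10>9]
(A,Q): NE
(A,R): not NE [P1→B gives 8>2; P2→Q gives 6>4]
(A,S): not NE [P2→Q gives 6>3]
(B,P): not NE [P2→S gives 8>1]
(B,Q): not NE [P2→S gives 8>6]
(B,R): not NE [P2→S gives 8>7]
(B,S): NE

NE set: (A,Q), (B,S)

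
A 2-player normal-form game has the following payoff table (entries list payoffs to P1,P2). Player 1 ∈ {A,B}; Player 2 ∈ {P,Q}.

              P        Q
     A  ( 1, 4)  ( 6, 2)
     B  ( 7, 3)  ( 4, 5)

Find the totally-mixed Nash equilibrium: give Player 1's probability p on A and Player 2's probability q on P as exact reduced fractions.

P1 mixes 1/2 on A; P2 mixes 1/4 on P

P1 indiff ⇒ q·1+(1-q)·6 = q·7+(1-q)·4 ⇒ q(-6) = (1-q)(-2) ⇒ q = 1/4
P2 indiff ⇒ p·4+(1-p)·3 = p·2+(1-p)·5 ⇒ p(2) = (1-p)(2) ⇒ p = 1/2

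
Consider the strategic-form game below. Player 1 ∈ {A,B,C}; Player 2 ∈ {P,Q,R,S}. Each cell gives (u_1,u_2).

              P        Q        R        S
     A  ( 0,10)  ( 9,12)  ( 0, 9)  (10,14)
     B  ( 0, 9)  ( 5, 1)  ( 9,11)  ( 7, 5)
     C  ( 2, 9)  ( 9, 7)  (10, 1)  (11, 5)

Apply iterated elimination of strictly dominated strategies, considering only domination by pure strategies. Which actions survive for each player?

Remaining: P1:{A,C} P2:{P,Q,S}

P1 drop B (C beats it: P:2>0 Q:9>5 R:10>9 S:11>7)
P2 drop R (P beats it: A:10>9 C:9>1)
P1→{A,C} P2→{P,Q,S}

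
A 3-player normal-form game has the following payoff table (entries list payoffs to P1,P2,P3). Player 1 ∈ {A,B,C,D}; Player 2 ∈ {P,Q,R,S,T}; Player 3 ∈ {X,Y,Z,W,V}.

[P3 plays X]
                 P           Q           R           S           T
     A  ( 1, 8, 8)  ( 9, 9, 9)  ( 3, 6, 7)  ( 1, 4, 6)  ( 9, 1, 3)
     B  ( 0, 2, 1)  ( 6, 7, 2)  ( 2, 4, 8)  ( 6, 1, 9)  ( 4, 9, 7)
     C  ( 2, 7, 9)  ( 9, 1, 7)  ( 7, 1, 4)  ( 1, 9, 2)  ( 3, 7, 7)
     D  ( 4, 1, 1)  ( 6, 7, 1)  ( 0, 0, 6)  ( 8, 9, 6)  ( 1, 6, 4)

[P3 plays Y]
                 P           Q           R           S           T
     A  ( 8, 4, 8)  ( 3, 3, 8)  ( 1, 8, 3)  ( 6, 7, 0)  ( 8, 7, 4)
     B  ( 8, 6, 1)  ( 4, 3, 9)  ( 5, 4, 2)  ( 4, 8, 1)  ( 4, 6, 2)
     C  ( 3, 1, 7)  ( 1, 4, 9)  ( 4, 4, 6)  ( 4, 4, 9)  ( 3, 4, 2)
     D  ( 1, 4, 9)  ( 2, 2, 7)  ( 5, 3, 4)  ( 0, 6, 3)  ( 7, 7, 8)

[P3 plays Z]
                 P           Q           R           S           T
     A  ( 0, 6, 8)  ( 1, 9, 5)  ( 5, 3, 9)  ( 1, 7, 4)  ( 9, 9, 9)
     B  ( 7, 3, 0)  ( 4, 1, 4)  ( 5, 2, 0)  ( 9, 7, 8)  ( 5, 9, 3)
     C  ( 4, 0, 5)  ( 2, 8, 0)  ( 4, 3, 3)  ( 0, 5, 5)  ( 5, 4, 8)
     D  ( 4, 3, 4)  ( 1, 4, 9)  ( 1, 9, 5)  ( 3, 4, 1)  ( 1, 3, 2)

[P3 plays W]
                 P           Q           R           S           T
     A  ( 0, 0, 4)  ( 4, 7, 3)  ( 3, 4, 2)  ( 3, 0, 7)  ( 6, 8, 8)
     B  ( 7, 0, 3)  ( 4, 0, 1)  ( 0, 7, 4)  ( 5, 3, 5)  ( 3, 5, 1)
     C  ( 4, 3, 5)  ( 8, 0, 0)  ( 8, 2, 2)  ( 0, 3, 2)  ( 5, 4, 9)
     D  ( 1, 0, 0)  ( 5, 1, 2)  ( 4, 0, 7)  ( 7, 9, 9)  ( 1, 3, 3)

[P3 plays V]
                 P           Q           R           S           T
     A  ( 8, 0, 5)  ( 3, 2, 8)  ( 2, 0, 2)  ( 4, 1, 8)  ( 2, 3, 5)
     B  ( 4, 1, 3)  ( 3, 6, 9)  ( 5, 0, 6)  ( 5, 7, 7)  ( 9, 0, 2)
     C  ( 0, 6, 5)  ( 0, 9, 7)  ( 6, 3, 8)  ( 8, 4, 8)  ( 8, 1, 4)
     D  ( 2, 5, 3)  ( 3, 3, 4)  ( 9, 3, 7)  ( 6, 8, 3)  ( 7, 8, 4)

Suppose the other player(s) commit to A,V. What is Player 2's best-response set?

BR_2 = {T}

u_2(P vs A,V) = 0
u_2(Q vs A,V) = 2
u_2(R vs A,V) = 0
u_2(S vs A,V) = 1
u_2(T vs A,V) = 3
max payoff 3 at {T}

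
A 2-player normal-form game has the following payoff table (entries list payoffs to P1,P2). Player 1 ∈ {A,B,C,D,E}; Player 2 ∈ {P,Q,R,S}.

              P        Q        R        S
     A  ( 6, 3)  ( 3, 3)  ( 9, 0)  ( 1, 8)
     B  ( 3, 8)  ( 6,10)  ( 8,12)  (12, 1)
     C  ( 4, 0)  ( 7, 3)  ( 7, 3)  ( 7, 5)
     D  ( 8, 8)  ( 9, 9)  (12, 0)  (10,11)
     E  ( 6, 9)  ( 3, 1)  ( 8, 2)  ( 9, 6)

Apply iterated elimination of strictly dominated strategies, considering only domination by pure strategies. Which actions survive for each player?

P1 drop A (D beats it: P:8>6 Q:9>3 R:12>9 S:10>1)
P1 drop C (D beats it: P:8>4 Q:9>7 R:12>7 S:10>7)
P1 drop E (D beats it: P:8>6 Q:9>3 R:12>8 S:10>9)
P2 drop P (Q beats it: B:10>8 D:9>8)
P1→{B,D} P2→{Q,R,S}

Survivors P1:{B,D} P2:{Q,R,S}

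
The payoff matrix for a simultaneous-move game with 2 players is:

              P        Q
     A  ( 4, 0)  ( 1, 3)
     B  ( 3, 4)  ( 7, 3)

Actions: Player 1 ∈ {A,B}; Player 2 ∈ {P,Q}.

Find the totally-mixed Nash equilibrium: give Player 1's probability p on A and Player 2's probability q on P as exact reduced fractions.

P1 indiff ⇒ q·4+(1-q)·1 = q·3+(1-q)·7 ⇒ q(1) = (1-q)(6) ⇒ q = 6/7
P2 indiff ⇒ p·0+(1-p)·4 = p·3+(1-p)·3 ⇒ p(-3) = (1-p)(-1) ⇒ p = 1/4

P1 mixes 1/4 on A; P2 mixes 6/7 on P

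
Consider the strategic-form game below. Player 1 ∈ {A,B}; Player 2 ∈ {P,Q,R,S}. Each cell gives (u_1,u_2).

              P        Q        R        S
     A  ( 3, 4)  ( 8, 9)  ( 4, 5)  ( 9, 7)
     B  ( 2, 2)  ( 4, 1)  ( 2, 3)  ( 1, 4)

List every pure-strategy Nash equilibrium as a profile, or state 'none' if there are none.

(A,P): not NE [P2→Q gives 9>4]
(A,Q): NE
(A,R): not NE [P2→Q gives 9>5]
(A,S): not NE [P2→Q gives 9>7]
(B,P): not NE [P1→A gives 3>2; P2→S gives 4>2]
(B,Q): not NE [P1→A gives 8>4; P2→S gives 4>1]
(B,R): not NE [P1→A gives 4>2; P2→S gives 4>3]
(B,S): not NE [P1→A gives 9>1]

Nash profiles: (A,Q)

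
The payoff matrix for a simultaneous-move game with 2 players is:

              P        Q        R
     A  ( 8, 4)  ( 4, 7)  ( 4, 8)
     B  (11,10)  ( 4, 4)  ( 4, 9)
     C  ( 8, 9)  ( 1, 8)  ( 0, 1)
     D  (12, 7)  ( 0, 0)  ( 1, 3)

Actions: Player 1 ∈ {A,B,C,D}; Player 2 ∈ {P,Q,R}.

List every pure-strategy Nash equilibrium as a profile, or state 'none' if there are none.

PSNE = {(A,R), (D,P)}

(A,P): not NE [P1→D gives 12>8; P2→R gives 8>4]
(A,Q): not NE [P2→R gives 8>7]
(A,R): NE
(B,P): not NE [P1→D gives 12>11]
(B,Q): not NE [P2→P gives 10>4]
(B,R): not NE [P2→P gives 10>9]
(C,P): not NE [P1→D gives 12>8]
(C,Q): not NE [P1→B gives 4>1; P2→P gives 9>8]
(C,R): not NE [P1→B gives 4>0; P2→P gives 9>1]
(D,P): NE
(D,Q): not NE [P1→B gives 4>0; P2→P gives 7>0]
(D,R): not NE [P1→B gives 4>1; P2→P gives 7>3]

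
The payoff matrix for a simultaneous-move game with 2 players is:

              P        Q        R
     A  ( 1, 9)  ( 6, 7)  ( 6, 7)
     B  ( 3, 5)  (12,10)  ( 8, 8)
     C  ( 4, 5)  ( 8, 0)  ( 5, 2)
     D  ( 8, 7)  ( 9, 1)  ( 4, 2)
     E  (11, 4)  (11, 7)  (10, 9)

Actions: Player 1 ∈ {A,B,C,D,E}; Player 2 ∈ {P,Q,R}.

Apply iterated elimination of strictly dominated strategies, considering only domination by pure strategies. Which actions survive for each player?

P1 drop A (B beats it: P:3>1 Q:12>6 R:8>6)
P1 drop C (E beats it: P:11>4 Q:11>8 R:10>5)
P1 drop D (E beats it: P:11>8 Q:11>9 R:10>4)
P2 drop P (Q beats it: B:10>5 E:7>4)
P1→{B,E} P2→{Q,R}

Survivors P1:{B,E} P2:{Q,R}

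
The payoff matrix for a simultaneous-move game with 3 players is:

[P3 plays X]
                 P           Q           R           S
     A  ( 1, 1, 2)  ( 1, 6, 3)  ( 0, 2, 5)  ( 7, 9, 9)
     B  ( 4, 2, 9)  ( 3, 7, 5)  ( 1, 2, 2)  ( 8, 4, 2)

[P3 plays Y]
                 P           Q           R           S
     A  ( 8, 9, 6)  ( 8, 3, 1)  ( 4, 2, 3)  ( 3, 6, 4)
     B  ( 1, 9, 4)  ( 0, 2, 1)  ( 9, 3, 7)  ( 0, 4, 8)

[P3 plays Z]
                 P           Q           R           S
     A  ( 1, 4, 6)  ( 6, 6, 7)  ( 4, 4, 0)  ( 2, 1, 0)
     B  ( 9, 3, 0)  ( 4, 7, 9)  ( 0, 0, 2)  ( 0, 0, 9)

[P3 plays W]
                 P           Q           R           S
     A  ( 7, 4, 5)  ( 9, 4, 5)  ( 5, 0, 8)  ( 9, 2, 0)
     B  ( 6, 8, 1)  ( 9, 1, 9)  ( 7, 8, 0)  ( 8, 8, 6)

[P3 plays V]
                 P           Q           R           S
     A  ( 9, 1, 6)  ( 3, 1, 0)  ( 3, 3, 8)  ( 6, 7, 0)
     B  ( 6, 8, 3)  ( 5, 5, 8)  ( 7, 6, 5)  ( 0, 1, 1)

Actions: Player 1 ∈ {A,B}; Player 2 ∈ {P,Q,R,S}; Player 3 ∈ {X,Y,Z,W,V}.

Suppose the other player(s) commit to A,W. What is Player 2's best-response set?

u_2(P vs A,W) = 4
u_2(Q vs A,W) = 4
u_2(R vs A,W) = 0
u_2(S vs A,W) = 2
max payoff 4 at {P,Q}

P2 best: {P,Q}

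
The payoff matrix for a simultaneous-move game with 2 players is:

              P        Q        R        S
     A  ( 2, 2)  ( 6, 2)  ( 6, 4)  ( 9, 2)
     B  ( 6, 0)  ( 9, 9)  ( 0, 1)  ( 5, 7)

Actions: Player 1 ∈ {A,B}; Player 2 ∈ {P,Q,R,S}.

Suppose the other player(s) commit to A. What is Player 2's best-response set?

u_2(P vs A) = 2
u_2(Q vs A) = 2
u_2(R vs A) = 4
u_2(S vs A) = 2
max payoff 4 at {R}

argmax u_2 = {R}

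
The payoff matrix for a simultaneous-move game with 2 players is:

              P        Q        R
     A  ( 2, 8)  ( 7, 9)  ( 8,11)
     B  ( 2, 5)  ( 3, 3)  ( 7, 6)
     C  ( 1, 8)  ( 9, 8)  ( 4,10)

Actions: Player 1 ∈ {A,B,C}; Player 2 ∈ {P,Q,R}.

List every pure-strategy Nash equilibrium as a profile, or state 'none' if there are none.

PSNE = {(A,R)}

(A,P): not NE [P2→R gives 11>8]
(A,Q): not NE [P1→C gives 9>7; P2→R gives 11>9]
(A,R): NE
(B,P): not NE [P2→R gives 6>5]
(B,Q): not NE [P1→C gives 9>3; P2→R gives 6>3]
(B,R): not NE [P1→A gives 8>7]
(C,P): not NE [P1→B gives 2>1; P2→R gives 10>8]
(C,Q): not NE [P2→R gives 10>8]
(C,R): not NE [P1→A gives 8>4]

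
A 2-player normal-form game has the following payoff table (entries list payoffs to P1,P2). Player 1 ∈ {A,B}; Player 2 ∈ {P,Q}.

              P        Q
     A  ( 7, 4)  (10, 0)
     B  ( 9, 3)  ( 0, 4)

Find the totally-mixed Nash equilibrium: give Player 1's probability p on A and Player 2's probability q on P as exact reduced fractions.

P1 indiff ⇒ q·7+(1-q)·10 = q·9+(1-q)·0 ⇒ q(-2) = (1-q)(-10) ⇒ q = 5/6
P2 indiff ⇒ p·4+(1-p)·3 = p·0+(1-p)·4 ⇒ p(4) = (1-p)(1) ⇒ p = 1/5

P1 mixes 1/5 on A; P2 mixes 5/6 on P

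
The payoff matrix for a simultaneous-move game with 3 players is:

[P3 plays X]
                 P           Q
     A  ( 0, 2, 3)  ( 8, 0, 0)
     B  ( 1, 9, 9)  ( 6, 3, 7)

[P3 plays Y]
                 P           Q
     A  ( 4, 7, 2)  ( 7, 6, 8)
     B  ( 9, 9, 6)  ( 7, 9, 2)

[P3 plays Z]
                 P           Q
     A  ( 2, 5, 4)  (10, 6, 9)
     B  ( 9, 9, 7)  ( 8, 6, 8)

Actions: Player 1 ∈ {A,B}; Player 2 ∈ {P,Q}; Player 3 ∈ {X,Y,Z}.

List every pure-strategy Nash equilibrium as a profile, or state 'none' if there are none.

PSNE = {(A,Q,Z), (B,P,X)}

(A,P,X): not NE [P1→B gives 1>0; P3→Z gives 4>3]
(A,P,Y): not NE [P1→B gives 9>4; P3→Z gives 4>2]
(A,P,Z): not NE [P1→B gives 9>2; P2→Q gives 6>5]
(A,Q,X): not NE [P2→P gives 2>0; P3→Z gives 9>0]
(A,Q,Y): not NE [P2→P gives 7>6; P3→Z gives 9>8]
(A,Q,Z): NE
(B,P,X): NE
(B,P,Y): not NE [P3→X gives 9>6]
(B,P,Z): not NE [P3→X gives 9>7]
(B,Q,X): not NE [P1→A gives 8>6; P2→P gives 9>3; P3→Z gives 8>7]
(B,Q,Y): not NE [P3→Z gives 8>2]
(B,Q,Z): not NE [P1→A gives 10>8; P2→P gives 9>6]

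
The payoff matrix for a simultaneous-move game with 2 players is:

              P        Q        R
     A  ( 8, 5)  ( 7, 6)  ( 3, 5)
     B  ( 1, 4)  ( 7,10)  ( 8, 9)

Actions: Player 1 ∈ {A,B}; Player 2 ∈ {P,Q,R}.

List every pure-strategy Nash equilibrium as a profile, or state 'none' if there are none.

PSNE = {(A,Q), (B,Q)}

(A,P): not NE [P2→Q gives 6>5]
(A,Q): NE
(A,R): not NE [P1→B gives 8>3; P2→Q gives 6>5]
(B,P): not NE [P1→A gives 8>1; P2→Q gives 10>4]
(B,Q): NE
(B,R): not NE [P2→Q gives 10>9]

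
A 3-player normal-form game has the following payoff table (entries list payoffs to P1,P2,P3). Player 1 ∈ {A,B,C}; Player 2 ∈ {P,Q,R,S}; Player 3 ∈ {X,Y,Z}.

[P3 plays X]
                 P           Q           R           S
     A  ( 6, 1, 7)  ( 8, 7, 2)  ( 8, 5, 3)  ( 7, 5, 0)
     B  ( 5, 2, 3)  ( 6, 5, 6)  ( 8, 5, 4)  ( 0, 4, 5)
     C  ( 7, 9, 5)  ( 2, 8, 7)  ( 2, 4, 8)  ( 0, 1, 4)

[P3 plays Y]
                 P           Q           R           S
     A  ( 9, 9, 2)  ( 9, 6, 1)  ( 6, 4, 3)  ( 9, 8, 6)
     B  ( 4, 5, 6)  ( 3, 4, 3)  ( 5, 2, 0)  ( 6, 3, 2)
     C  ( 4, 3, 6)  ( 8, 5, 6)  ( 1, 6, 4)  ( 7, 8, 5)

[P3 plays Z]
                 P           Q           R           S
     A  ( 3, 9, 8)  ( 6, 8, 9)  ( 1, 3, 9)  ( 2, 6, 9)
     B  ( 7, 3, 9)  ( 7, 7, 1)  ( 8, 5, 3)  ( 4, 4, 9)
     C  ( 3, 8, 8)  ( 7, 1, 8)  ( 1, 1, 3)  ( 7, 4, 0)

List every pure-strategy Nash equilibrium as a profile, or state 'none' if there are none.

PSNE = {(B,R,X)}

(A,P,X): not NE [P1→C gives 7>6; P2→Q gives 7>1; P3→Z gives 8>7]
(A,P,Y): not NE [P3→Z gives 8>2]
(A,P,Z): not NE [P1→B gives 7>3]
(A,Q,X): not NE [P3→Z gives 9>2]
(A,Q,Y): not NE [P2→P gives 9>6; P3→Z gives 9>1]
(A,Q,Z): not NE [P1→C gives 7>6; P2→P gives 9>8]
(A,R,X): not NE [P2→Q gives 7>5; P3→Z gives 9>3]
(A,R,Y): not NE [P2→P gives 9>4; P3→Z gives 9>3]
(A,R,Z): not NE [P1→B gives 8>1; P2→P gives 9>3]
(A,S,X): not NE [P2→Q gives 7>5; P3→Z gives 9>0]
(A,S,Y): not NE [P2→P gives 9>8; P3→Z gives 9>6]
(A,S,Z): not NE [P1→C gives 7>2; P2→P gives 9>6]
(B,P,X): not NE [P1→C gives 7>5; P2→R gives 5>2; P3→Z gives 9>3]
(B,P,Y): not NE [P1→A gives 9>4; P3→Z gives 9>6]
(B,P,Z): not NE [P2→Q gives 7>3]
(B,Q,X): not NE [P1→A gives 8>6]
(B,Q,Y): not NE [P1→A gives 9>3; P2→P gives 5>4; P3→X gives 6>3]
(B,Q,Z): not NE [P3→X gives 6>1]
(B,R,X): NE
(B,R,Y): not NE [P1→A gives 6>5; P2→P gives 5>2; P3→X gives 4>0]
(B,R,Z): not NE [P2→Q gives 7>5; P3→X gives 4>3]
(B,S,X): not NE [P1→A gives 7>0; P2→R gives 5>4; P3→Z gives 9>5]
(B,S,Y): not NE [P1→A gives 9>6; P2→P gives 5>3; P3→Z gives 9>2]
(B,S,Z): not NE [P1→C gives 7>4; P2→Q gives 7>4]
(C,P,X): not NE [P3→Z gives 8>5]
(C,P,Y): not NE [P1→A gives 9>4; P2→S gives 8>3; P3→Z gives 8>6]
(C,P,Z): not NE [P1→B gives 7>3]
(C,Q,X): not NE [P1→A gives 8>2; P2→P gives 9>8; P3→Z gives 8>7]
(C,Q,Y): not NE [P1→A gives 9>8; P2→S gives 8>5; P3→Z gives 8>6]
(C,Q,Z): not NE [P2→P gives 8>1]
(C,R,X): not NE [P1→B gives 8>2; P2→P gives 9>4]
(C,R,Y): not NE [P1→A gives 6>1; P2→S gives 8>6; P3→X gives 8>4]
(C,R,Z): not NE [P1→B gives 8>1; P2→P gives 8>1; P3→X gives 8>3]
(C,S,X): not NE [P1→A gives 7>0; P2→P gives 9>1; P3→Y gives 5>4]
(C,S,Y): not NE [P1→A gives 9>7]
(C,S,Z): not NE [P2→P gives 8>4; P3→Y gives 5>0]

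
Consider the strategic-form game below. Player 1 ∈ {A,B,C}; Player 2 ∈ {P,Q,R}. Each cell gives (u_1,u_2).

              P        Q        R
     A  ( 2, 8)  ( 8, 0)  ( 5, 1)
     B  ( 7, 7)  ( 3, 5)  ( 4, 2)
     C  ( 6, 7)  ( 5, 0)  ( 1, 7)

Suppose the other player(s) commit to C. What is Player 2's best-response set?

argmax u_2 = {P,R}

u_2(P vs C) = 7
u_2(Q vs C) = 0
u_2(R vs C) = 7
max payoff 7 at {P,R}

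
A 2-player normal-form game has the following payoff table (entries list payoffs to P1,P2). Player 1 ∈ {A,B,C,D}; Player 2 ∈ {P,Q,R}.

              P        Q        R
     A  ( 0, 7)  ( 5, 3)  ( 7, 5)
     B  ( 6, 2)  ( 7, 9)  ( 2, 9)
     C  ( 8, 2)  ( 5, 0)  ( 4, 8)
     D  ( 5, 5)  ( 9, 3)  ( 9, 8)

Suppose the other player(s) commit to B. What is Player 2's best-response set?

u_2(P vs B) = 2
u_2(Q vs B) = 9
u_2(R vs B) = 9
max payoff 9 at {Q,R}

BR_2 = {Q,R}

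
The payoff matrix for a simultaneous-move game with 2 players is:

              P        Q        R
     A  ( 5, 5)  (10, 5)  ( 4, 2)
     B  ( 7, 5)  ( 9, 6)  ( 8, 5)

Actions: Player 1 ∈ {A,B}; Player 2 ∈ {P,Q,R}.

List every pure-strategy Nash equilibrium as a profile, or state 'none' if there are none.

Nash profiles: (A,Q)

(A,P): not NE [P1→B gives 7>5]
(A,Q): NE
(A,R): not NE [P1→B gives 8>4; P2→Q gives 5>2]
(B,P): not NE [P2→Q gives 6>5]
(B,Q): not NE [P1→A gives 10>9]
(B,R): not NE [P2→Q gives 6>5]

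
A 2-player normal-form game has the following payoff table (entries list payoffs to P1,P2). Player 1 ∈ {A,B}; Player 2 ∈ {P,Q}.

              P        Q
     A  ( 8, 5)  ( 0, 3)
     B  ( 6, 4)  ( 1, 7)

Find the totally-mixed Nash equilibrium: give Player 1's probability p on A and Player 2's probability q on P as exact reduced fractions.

P1 indiff ⇒ q·8+(1-q)·0 = q·6+(1-q)·1 ⇒ q(2) = (1-q)(1) ⇒ q = 1/3
P2 indiff ⇒ p·5+(1-p)·4 = p·3+(1-p)·7 ⇒ p(2) = (1-p)(3) ⇒ p = 3/5

p=3/5, q=1/3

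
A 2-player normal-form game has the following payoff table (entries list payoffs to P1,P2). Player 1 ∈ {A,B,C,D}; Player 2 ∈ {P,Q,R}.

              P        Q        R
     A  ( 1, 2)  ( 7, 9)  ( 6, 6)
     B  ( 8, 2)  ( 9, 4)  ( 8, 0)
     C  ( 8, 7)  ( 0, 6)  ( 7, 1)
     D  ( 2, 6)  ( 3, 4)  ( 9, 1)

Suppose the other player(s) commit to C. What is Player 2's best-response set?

P2 best: {P}

u_2(P vs C) = 7
u_2(Q vs C) = 6
u_2(R vs C) = 1
max payoff 7 at {P}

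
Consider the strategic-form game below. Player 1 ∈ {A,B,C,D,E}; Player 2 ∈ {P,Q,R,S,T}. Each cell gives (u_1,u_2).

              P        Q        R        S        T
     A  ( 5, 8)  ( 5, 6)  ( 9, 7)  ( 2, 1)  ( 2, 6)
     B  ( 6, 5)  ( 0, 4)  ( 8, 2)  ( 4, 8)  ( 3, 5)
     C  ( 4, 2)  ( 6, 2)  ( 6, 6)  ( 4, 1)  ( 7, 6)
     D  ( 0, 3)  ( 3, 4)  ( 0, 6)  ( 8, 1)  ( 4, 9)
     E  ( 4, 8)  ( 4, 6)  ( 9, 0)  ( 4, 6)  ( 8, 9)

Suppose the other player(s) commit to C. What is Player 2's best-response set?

u_2(P vs C) = 2
u_2(Q vs C) = 2
u_2(R vs C) = 6
u_2(S vs C) = 1
u_2(T vs C) = 6
max payoff 6 at {R,T}

P2 best: {R,T}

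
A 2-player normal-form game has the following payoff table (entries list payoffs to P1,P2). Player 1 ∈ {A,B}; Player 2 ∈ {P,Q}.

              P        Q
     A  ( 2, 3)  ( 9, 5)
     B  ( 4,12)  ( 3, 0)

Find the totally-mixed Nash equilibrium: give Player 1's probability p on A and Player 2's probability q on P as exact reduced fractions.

(p,q) = (6/7, 3/4)

P1 indiff ⇒ q·2+(1-q)·9 = q·4+(1-q)·3 ⇒ q(-2) = (1-q)(-6) ⇒ q = 3/4
P2 indiff ⇒ p·3+(1-p)·12 = p·5+(1-p)·0 ⇒ p(-2) = (1-p)(-12) ⇒ p = 6/7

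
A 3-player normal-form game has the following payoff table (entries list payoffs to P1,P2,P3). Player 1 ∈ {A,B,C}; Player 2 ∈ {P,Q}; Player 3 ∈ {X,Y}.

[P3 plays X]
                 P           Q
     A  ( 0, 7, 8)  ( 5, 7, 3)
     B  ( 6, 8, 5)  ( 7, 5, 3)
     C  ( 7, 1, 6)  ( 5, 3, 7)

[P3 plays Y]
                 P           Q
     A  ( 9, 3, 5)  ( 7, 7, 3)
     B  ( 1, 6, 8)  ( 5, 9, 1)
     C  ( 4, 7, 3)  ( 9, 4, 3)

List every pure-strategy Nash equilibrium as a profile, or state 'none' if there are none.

(A,P,X): not NE [P1→C gives 7>0]
(A,P,Y): not NE [P2→Q gives 7>3; P3→X gives 8>5]
(A,Q,X): not NE [P1→B gives 7>5]
(A,Q,Y): not NE [P1→C gives 9>7]
(B,P,X): not NE [P1→C gives 7>6; P3→Y gives 8>5]
(B,P,Y): not NE [P1→A gives 9>1; P2→Q gives 9>6]
(B,Q,X): not NE [P2→P gives 8>5]
(B,Q,Y): not NE [P1→C gives 9>5; P3→X gives 3>1]
(C,P,X): not NE [P2→Q gives 3>1]
(C,P,Y): not NE [P1→A gives 9>4; P3→X gives 6>3]
(C,Q,X): not NE [P1→B gives 7>5]
(C,Q,Y): not NE [P2→P gives 7>4; P3→X gives 7>3]

No pure NE.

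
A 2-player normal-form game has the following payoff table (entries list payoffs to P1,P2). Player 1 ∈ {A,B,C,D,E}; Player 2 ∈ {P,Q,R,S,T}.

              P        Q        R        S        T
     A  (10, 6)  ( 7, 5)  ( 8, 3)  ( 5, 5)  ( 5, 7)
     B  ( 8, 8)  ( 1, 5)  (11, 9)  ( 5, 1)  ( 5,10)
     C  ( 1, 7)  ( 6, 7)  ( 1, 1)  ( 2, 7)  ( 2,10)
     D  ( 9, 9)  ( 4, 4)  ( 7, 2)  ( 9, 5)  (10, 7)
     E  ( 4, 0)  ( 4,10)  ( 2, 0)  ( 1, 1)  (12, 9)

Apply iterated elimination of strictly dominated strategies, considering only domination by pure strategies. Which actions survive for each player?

P1 drop C (A beats it: P:10>1 Q:7>6 R:8>1 S:5>2 T:5>2)
P2 drop R (T beats it: A:7>3 B:10>9 D:7>2 E:9>0)
P1 drop B (D beats it: P:9>8 Q:4>1 S:9>5 T:10>5)
P2 drop S (T beats it: A:7>5 D:7>5 E:9>1)
P1→{A,D,E} P2→{P,Q,T}

Remaining: P1:{A,D,E} P2:{P,Q,T}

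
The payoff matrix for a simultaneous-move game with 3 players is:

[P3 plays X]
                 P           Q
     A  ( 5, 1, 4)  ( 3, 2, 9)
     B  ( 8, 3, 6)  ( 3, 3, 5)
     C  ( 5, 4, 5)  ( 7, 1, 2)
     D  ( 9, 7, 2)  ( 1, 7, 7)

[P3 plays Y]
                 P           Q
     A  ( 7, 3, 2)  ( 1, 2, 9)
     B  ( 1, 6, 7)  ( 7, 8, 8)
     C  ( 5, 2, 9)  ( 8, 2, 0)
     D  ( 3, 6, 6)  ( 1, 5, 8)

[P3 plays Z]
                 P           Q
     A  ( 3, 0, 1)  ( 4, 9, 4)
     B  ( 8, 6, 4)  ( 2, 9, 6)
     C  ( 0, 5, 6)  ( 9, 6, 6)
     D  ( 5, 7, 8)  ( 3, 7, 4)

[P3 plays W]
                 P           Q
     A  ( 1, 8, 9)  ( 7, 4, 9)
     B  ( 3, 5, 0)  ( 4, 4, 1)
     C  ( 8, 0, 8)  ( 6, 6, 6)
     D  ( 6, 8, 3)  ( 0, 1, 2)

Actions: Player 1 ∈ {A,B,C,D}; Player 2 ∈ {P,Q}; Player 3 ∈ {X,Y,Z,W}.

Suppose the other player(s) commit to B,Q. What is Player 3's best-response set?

P3 best: {Y}

u_3(X vs B,Q) = 5
u_3(Y vs B,Q) = 8
u_3(Z vs B,Q) = 6
u_3(W vs B,Q) = 1
max payoff 8 at {Y}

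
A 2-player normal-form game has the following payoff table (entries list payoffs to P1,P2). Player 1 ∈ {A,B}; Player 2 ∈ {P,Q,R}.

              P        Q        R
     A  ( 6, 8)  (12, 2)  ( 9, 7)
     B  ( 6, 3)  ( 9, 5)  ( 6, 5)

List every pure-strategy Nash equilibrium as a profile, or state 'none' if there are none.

Nash profiles: (A,P)

(A,P): NE
(A,Q): not NE [P2→P gives 8>2]
(A,R): not NE [P2→P gives 8>7]
(B,P): not NE [P2→R gives 5>3]
(B,Q): not NE [P1→A gives 12>9]
(B,R): not NE [P1→A gives 9>6]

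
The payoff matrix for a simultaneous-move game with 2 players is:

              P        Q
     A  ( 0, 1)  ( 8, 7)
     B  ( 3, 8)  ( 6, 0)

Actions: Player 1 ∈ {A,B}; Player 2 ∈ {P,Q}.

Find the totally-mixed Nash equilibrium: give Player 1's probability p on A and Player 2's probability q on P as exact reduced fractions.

P1 mixes 4/7 on A; P2 mixes 2/5 on P

P1 indiff ⇒ q·0+(1-q)·8 = q·3+(1-q)·6 ⇒ q(-3) = (1-q)(-2) ⇒ q = 2/5
P2 indiff ⇒ p·1+(1-p)·8 = p·7+(1-p)·0 ⇒ p(-6) = (1-p)(-8) ⇒ p = 4/7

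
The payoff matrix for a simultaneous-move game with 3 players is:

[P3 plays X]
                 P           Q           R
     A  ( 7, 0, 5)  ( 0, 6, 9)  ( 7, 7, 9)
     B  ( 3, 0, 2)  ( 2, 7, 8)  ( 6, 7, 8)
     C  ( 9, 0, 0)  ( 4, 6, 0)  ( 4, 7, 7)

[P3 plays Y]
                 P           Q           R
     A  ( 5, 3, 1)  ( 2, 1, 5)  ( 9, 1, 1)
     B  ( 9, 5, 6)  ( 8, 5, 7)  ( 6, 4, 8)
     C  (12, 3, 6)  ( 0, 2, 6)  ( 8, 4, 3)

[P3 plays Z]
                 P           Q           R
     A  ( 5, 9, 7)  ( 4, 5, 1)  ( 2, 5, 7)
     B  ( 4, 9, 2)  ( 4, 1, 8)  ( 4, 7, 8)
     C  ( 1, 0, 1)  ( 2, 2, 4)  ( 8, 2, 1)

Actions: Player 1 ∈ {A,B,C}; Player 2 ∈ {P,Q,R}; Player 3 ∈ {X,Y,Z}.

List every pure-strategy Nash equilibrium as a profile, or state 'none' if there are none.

Nash profiles: (A,P,Z), (A,R,X)

(A,P,X): not NE [P1→C gives 9>7; P2→R gives 7>0; P3→Z gives 7>5]
(A,P,Y): not NE [P1→C gives 12>5; P3→Z gives 7>1]
(A,P,Z): NE
(A,Q,X): not NE [P1→C gives 4>0; P2→R gives 7>6]
(A,Q,Y): not NE [P1→B gives 8>2; P2→P gives 3>1; P3→X gives 9>5]
(A,Q,Z): not NE [P2→P gives 9>5; P3→X gives 9>1]
(A,R,X): NE
(A,R,Y): not NE [P2→P gives 3>1; P3→X gives 9>1]
(A,R,Z): not NE [P1→C gives 8>2; P2→P gives 9>5; P3→X gives 9>7]
(B,P,X): not NE [P1→C gives 9>3; P2→R gives 7>0; P3→Y gives 6>2]
(B,P,Y): not NE [P1→C gives 12>9]
(B,P,Z): not NE [P1→A gives 5>4; P3→Y gives 6>2]
(B,Q,X): not NE [P1→C gives 4>2]
(B,Q,Y): not NE [P3→Z gives 8>7]
(B,Q,Z): not NE [P2→P gives 9>1]
(B,R,X): not NE [P1→A gives 7>6]
(B,R,Y): not NE [P1→A gives 9>6; P2→Q gives 5>4]
(B,R,Z): not NE [P1→C gives 8>4; P2→P gives 9>7]
(C,P,X): not NE [P2→R gives 7>0; P3→Y gives 6>0]
(C,P,Y): not NE [P2→R gives 4>3]
(C,P,Z): not NE [P1→A gives 5>1; P2→R gives 2>0; P3→Y gives 6>1]
(C,Q,X): not NE [P2→R gives 7>6; P3→Y gives 6>0]
(C,Q,Y): not NE [P1→B gives 8>0; P2→R gives 4>2]
(C,Q,Z): not NE [P1→B gives 4>2; P3→Y gives 6>4]
(C,R,X): not NE [P1→A gives 7>4]
(C,R,Y): not NE [P1→A gives 9>8; P3→X gives 7>3]
(C,R,Z): not NE [P3→X gives 7>1]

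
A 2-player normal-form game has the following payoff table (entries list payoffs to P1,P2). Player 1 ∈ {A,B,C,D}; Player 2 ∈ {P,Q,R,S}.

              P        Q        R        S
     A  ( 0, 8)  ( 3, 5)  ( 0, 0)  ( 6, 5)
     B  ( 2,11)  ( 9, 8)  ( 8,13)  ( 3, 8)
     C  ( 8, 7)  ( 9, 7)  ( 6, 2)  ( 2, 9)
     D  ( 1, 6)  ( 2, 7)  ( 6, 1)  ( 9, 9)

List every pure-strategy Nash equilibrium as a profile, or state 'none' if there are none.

(A,P): not NE [P1→C gives 8>0]
(A,Q): not NE [P1→C gives 9>3; P2→P gives 8>5]
(A,R): not NE [P1→B gives 8>0; P2→P gives 8>0]
(A,S): not NE [P1→D gives 9>6; P2→P gives 8>5]
(B,P): not NE [P1→C gives 8>2; P2→R gives 13>11]
(B,Q): not NE [P2→R gives 13>8]
(B,R): NE
(B,S): not NE [P1→D gives 9>3; P2→R gives 13>8]
(C,P): not NE [P2→S gives 9>7]
(C,Q): not NE [P2→S gives 9>7]
(C,R): not NE [P1→B gives 8>6; P2→S gives 9>2]
(C,S): not NE [P1→D gives 9>2]
(D,P): not NE [P1→C gives 8>1; P2→S gives 9>6]
(D,Q): not NE [P1→C gives 9>2; P2→S gives 9>7]
(D,R): not NE [P1→B gives 8>6; P2→S gives 9>1]
(D,S): NE

PSNE = {(B,R), (D,S)}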